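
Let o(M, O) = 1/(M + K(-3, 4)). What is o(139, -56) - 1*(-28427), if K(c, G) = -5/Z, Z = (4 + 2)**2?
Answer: 142106609/4999 ≈ 28427.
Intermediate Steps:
Z = 36 (Z = 6**2 = 36)
K(c, G) = -5/36
o(M, O) = 1/(-5/36 + M) (o(M, O) = 1/(M - 5/36) = 1/(-5/36 + M))
o(139, -56) - 1*(-28427) = 36/(-5 + 36*139) - 1*(-28427) = 36/(-5 + 5004) + 28427 = 36/4999 + 28427 = 142106609/4999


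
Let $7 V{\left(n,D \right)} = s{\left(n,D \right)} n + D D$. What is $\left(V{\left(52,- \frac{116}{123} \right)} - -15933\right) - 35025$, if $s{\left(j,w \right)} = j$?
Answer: $- \frac{1980977804}{105903} \approx -18706.0$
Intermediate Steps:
$V{\left(n,D \right)} = \frac{D^{2}}{7} + \frac{n^{2}}{7}$ ($V{\left(n,D \right)} = \frac{n n + D D}{7} = \frac{n^{2} + D^{2}}{7} = \frac{D^{2} + n^{2}}{7} = \frac{D^{2}}{7} + \frac{n^{2}}{7}$)
$\left(V{\left(52,- \frac{116}{123} \right)} - -15933\right) - 35025 = \left(\left(\frac{\left(- \frac{116}{123}\right)^{2}}{7} + \frac{52^{2}}{7}\right) - -15933\right) - 35025 = \left(\left(\frac{\left(\left(-116\right) \frac{1}{123}\right)^{2}}{7} + \frac{1}{7} \cdot 2704\right) + 15933\right) - 35025 = \left(\left(\frac{\left(- \frac{116}{123}\right)^{2}}{7} + \frac{2704}{7}\right) + 15933\right) - 35025 = \left(\left(\frac{1}{7} \cdot \frac{13456}{15129} + \frac{2704}{7}\right) + 15933\right) - 35025 = \left(\left(\frac{13456}{105903} + \frac{2704}{7}\right) + 15933\right) - 35025 = \left(\frac{40922272}{105903} + 15933\right) - 35025 = \frac{1728274771}{105903} - 35025 = - \frac{1980977804}{105903}$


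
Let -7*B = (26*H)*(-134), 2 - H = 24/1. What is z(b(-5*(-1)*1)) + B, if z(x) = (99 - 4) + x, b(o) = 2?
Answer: -75969/7 ≈ -10853.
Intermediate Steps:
H = -22 (H = 2 - 24/1 = 2 - 24 = -22)
B = -76648/7 (B = -26*(-22)*(-134)/7 = -(-572)*(-134)/7 = -⅐*76648 = -76648/7 ≈ -10950.)
z(x) = 95 + x
z(b(-5*(-1)*1)) + B = (95 + 2) - 76648/7 = 97 - 76648/7 = -75969/7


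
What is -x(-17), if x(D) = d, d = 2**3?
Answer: -8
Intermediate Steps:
d = 8
x(D) = 8
-x(-17) = -1*8 = -8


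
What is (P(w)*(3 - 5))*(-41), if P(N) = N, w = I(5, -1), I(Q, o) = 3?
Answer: 246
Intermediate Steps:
w = 3
(P(w)*(3 - 5))*(-41) = (3*(3 - 5))*(-41) = (3*(-2))*(-41) = -6*(-41) = 246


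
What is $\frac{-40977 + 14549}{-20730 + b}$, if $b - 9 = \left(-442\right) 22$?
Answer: $\frac{26428}{30445} \approx 0.86806$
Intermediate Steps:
$b = -9715$ ($b = 9 - 9724 = -9715$)
$\frac{-40977 + 14549}{-20730 + b} = \frac{-40977 + 14549}{-20730 - 9715} = - \frac{26428}{-30445} = \left(-26428\right) \left(- \frac{1}{30445}\right) = \frac{26428}{30445}$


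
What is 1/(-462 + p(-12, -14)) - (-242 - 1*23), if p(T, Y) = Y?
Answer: 126139/476 ≈ 265.00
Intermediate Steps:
1/(-462 + p(-12, -14)) - (-242 - 1*23) = 1/(-462 - 14) - (-242 - 1*23) = 1/(-476) - (-242 - 23) = -1/476 - 1*(-265) = -1/476 + 265 = 126139/476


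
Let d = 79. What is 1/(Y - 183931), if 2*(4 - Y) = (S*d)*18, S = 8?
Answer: -1/189615 ≈ -5.2738e-6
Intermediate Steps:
Y = -5684 (Y = 4 - 8*79*18/2 = 4 - 316*18 = 4 - 1/2*11376 = 4 - 5688 = -5684)
1/(Y - 183931) = 1/(-5684 - 183931) = 1/(-189615) = -1/189615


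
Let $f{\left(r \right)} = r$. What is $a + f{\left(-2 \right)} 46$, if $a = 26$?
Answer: $-66$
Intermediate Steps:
$a + f{\left(-2 \right)} 46 = 26 - 92 = -66$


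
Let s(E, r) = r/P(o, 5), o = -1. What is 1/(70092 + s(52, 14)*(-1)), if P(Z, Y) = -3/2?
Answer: 3/210304 ≈ 1.4265e-5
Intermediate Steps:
P(Z, Y) = -3/2 (P(Z, Y) = -3*1/2 = -3/2)
s(E, r) = -2*r/3 (s(E, r) = r/(-3/2) = r*(-2/3) = -2*r/3)
1/(70092 + s(52, 14)*(-1)) = 1/(70092 - 2/3*14*(-1)) = 1/(70092 - 28/3*(-1)) = 1/(70092 + 28/3) = 1/(210304/3) = 3/210304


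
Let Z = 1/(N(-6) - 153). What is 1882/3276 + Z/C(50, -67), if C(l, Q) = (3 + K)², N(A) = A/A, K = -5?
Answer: 285245/497952 ≈ 0.57284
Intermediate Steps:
N(A) = 1
C(l, Q) = 4 (C(l, Q) = (3 - 5)² = (-2)² = 4)
Z = -1/152 (Z = 1/(1 - 153) = 1/(-152) = -1/152 ≈ -0.0065789)
1882/3276 + Z/C(50, -67) = 1882/3276 - 1/152/4 = 1882*(1/3276) - 1/152*¼ = 941/1638 - 1/608 = 285245/497952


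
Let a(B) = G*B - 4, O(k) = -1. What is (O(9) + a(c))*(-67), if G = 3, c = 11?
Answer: -1876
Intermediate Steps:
a(B) = -4 + 3*B (a(B) = 3*B - 4 = -4 + 3*B)
(O(9) + a(c))*(-67) = (-1 + (-4 + 3*11))*(-67) = (-1 + (-4 + 33))*(-67) = (-1 + 29)*(-67) = 28*(-67) = -1876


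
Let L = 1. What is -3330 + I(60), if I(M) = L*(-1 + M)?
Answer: -3271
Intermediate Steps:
I(M) = -1 + M (I(M) = 1*(-1 + M) = -1 + M)
-3330 + I(60) = -3330 + (-1 + 60) = -3330 + 59 = -3271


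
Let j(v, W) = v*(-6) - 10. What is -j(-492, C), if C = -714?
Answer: -2942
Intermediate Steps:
j(v, W) = -10 - 6*v (j(v, W) = -6*v - 10 = -10 - 6*v)
-j(-492, C) = -(-10 - 6*(-492)) = -(-10 + 2952) = -1*2942 = -2942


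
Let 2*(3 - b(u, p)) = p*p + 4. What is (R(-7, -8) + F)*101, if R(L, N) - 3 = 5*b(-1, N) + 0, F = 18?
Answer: -13534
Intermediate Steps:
b(u, p) = 1 - p²/2 (b(u, p) = 3 - (p*p + 4)/2 = 3 - (p² + 4)/2 = 3 - (4 + p²)/2 = 3 + (-2 - p²/2) = 1 - p²/2)
R(L, N) = 8 - 5*N²/2 (R(L, N) = 3 + (5*(1 - N²/2) + 0) = 3 + ((5 - 5*N²/2) + 0) = 3 + (5 - 5*N²/2) = 8 - 5*N²/2)
(R(-7, -8) + F)*101 = ((8 - 5/2*(-8)²) + 18)*101 = ((8 - 5/2*64) + 18)*101 = ((8 - 160) + 18)*101 = (-152 + 18)*101 = -134*101 = -13534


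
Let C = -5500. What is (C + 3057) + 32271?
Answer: 29828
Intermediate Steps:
(C + 3057) + 32271 = (-5500 + 3057) + 32271 = -2443 + 32271 = 29828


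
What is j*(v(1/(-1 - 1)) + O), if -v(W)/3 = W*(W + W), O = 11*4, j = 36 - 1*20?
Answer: 680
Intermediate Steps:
j = 16 (j = 36 - 20 = 16)
O = 44
v(W) = -6*W² (v(W) = -3*W*(W + W) = -3*W*2*W = -6*W²)
j*(v(1/(-1 - 1)) + O) = 16*(-6/(-1 - 1)² + 44) = 16*(-6*(1/(-2))² + 44) = 16*(-6*(-½)² + 44) = 16*(-6*¼ + 44) = 16*(-3/2 + 44) = 16*(85/2) = 680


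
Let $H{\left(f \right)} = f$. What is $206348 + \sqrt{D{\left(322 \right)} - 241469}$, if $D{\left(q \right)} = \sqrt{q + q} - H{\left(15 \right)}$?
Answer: $206348 + \sqrt{-241484 + 2 \sqrt{161}} \approx 2.0635 \cdot 10^{5} + 491.38 i$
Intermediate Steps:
$D{\left(q \right)} = -15 + \sqrt{2} \sqrt{q}$ ($D{\left(q \right)} = \sqrt{q + q} - 15 = \sqrt{2 q} - 15 = \sqrt{2} \sqrt{q} - 15 = -15 + \sqrt{2} \sqrt{q}$)
$206348 + \sqrt{D{\left(322 \right)} - 241469} = 206348 + \sqrt{\left(-15 + \sqrt{2} \sqrt{322}\right) - 241469} = 206348 + \sqrt{\left(-15 + 2 \sqrt{161}\right) - 241469} = 206348 + \sqrt{-241484 + 2 \sqrt{161}}$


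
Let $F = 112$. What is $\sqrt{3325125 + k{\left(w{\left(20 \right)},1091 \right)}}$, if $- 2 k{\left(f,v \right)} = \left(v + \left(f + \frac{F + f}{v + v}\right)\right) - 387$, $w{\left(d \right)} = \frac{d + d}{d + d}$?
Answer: $\frac{\sqrt{15829654021007}}{2182} \approx 1823.4$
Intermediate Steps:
$w{\left(d \right)} = 1$ ($w{\left(d \right)} = \frac{2 d}{2 d} = 2 d \frac{1}{2 d} = 1$)
$k{\left(f,v \right)} = \frac{387}{2} - \frac{f}{2} - \frac{v}{2} - \frac{112 + f}{4 v}$ ($k{\left(f,v \right)} = - \frac{\left(v + \left(f + \frac{112 + f}{v + v}\right)\right) - 387}{2} = - \frac{\left(v + \left(f + \frac{112 + f}{2 v}\right)\right) - 387}{2} = - \frac{\left(f + v + \frac{112 + f}{2 v}\right) - 387}{2} = - \frac{-387 + f + v + \frac{112 + f}{2 v}}{2} = \frac{387}{2} - \frac{f}{2} - \frac{v}{2} - \frac{112 + f}{4 v}$)
$\sqrt{3325125 + k{\left(w{\left(20 \right)},1091 \right)}} = \sqrt{3325125 + \frac{-112 - 1 - 2182 \left(-387 + 1 + 1091\right)}{4 \cdot 1091}} = \sqrt{3325125 + \frac{1}{4} \cdot \frac{1}{1091} \left(-112 - 1 - 2182 \cdot 705\right)} = \sqrt{3325125 + \frac{1}{4} \cdot \frac{1}{1091} \left(-112 - 1 - 1538310\right)} = \sqrt{3325125 + \frac{1}{4} \cdot \frac{1}{1091} \left(-1538423\right)} = \sqrt{3325125 - \frac{1538423}{4364}} = \sqrt{\frac{14509307077}{4364}} = \frac{\sqrt{15829654021007}}{2182}$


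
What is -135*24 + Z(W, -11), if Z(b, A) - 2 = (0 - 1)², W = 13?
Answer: -3237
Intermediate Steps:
Z(b, A) = 3 (Z(b, A) = 2 + (0 - 1)² = 2 + (-1)² = 2 + 1 = 3)
-135*24 + Z(W, -11) = -135*24 + 3 = -3240 + 3 = -3237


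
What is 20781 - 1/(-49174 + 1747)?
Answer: 985580488/47427 ≈ 20781.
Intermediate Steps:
20781 - 1/(-49174 + 1747) = 20781 - 1/(-47427) = 20781 - 1*(-1/47427) = 20781 + 1/47427 = 985580488/47427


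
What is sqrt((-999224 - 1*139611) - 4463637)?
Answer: 2*I*sqrt(1400618) ≈ 2367.0*I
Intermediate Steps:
sqrt((-999224 - 1*139611) - 4463637) = sqrt((-999224 - 139611) - 4463637) = sqrt(-1138835 - 4463637) = sqrt(-5602472) = 2*I*sqrt(1400618)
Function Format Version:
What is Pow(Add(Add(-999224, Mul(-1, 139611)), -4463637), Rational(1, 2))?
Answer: Mul(2, I, Pow(1400618, Rational(1, 2))) ≈ Mul(2367.0, I)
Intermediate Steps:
Pow(Add(Add(-999224, Mul(-1, 139611)), -4463637), Rational(1, 2)) = Pow(Add(Add(-999224, -139611), -4463637), Rational(1, 2)) = Pow(Add(-1138835, -4463637), Rational(1, 2)) = Pow(-5602472, Rational(1, 2)) = Mul(2, I, Pow(1400618, Rational(1, 2)))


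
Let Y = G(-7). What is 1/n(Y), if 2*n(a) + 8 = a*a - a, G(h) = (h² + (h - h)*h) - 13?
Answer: 1/626 ≈ 0.0015974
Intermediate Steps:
G(h) = -13 + h² (G(h) = (h² + 0*h) - 13 = (h² + 0) - 13 = h² - 13 = -13 + h²)
Y = 36 (Y = -13 + (-7)² = -13 + 49 = 36)
n(a) = -4 + a²/2 - a/2 (n(a) = -4 + (a*a - a)/2 = -4 + (a² - a)/2 = -4 + (a²/2 - a/2) = -4 + a²/2 - a/2)
1/n(Y) = 1/(-4 + (½)*36² - ½*36) = 1/(-4 + (½)*1296 - 18) = 1/(-4 + 648 - 18) = 1/626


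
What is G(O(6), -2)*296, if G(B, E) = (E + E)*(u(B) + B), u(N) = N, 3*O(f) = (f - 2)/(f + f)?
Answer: -2368/9 ≈ -263.11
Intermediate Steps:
O(f) = (-2 + f)/(6*f) (O(f) = ((f - 2)/(f + f))/3 = ((-2 + f)/((2*f)))/3 = ((-2 + f)*(1/(2*f)))/3 = ((-2 + f)/(2*f))/3 = (-2 + f)/(6*f))
G(B, E) = 4*B*E (G(B, E) = (E + E)*(B + B) = (2*E)*(2*B) = 4*B*E)
G(O(6), -2)*296 = (4*((⅙)*(-2 + 6)/6)*(-2))*296 = (4*((⅙)*(⅙)*4)*(-2))*296 = (4*(⅑)*(-2))*296 = -8/9*296 = -2368/9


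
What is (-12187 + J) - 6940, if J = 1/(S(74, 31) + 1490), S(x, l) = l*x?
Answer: -72376567/3784 ≈ -19127.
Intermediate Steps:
J = 1/3784 (J = 1/(31*74 + 1490) = 1/(2294 + 1490) = 1/3784 ≈ 0.00026427)
(-12187 + J) - 6940 = (-12187 + 1/3784) - 6940 = -46115607/3784 - 6940 = -72376567/3784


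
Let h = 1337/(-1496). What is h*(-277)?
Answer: 370349/1496 ≈ 247.56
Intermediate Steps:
h = -1337/1496 (h = 1337*(-1/1496) = -1337/1496 ≈ -0.89372)
h*(-277) = -1337/1496*(-277) = 370349/1496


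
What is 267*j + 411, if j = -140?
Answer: -36969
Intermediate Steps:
267*j + 411 = 267*(-140) + 411 = -37380 + 411 = -36969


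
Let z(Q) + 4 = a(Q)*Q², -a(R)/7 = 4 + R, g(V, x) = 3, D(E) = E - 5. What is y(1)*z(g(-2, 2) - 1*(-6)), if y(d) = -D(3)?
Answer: -14750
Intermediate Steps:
D(E) = -5 + E
a(R) = -28 - 7*R (a(R) = -7*(4 + R) = -28 - 7*R)
y(d) = 2 (y(d) = -(-5 + 3) = -1*(-2) = 2)
z(Q) = -4 + Q²*(-28 - 7*Q) (z(Q) = -4 + (-28 - 7*Q)*Q² = -4 + Q²*(-28 - 7*Q))
y(1)*z(g(-2, 2) - 1*(-6)) = 2*(-4 - 7*(3 - 1*(-6))²*(4 + (3 - 1*(-6)))) = 2*(-4 - 7*(3 + 6)²*(4 + (3 + 6))) = 2*(-4 - 7*9²*(4 + 9)) = 2*(-4 - 7*81*13) = 2*(-4 - 7371) = 2*(-7375) = -14750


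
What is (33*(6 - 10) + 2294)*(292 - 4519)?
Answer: -9138774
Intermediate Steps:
(33*(6 - 10) + 2294)*(292 - 4519) = (33*(-4) + 2294)*(-4227) = (-132 + 2294)*(-4227) = 2162*(-4227) = -9138774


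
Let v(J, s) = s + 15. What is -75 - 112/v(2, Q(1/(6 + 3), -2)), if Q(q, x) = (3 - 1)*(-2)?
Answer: -937/11 ≈ -85.182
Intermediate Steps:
Q(q, x) = -4 (Q(q, x) = 2*(-2) = -4)
v(J, s) = 15 + s
-75 - 112/v(2, Q(1/(6 + 3), -2)) = -75 - 112/(15 - 4) = -75 - 112/11 = -937/11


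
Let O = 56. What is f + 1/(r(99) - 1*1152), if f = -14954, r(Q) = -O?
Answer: -18064433/1208 ≈ -14954.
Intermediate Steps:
r(Q) = -56 (r(Q) = -1*56 = -56)
f + 1/(r(99) - 1*1152) = -14954 + 1/(-56 - 1*1152) = -14954 + 1/(-56 - 1152) = -14954 + 1/(-1208) = -14954 - 1/1208 = -18064433/1208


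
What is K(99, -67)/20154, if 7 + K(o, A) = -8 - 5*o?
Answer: -85/3359 ≈ -0.025305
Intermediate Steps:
K(o, A) = -15 - 5*o (K(o, A) = -7 + (-8 - 5*o) = -15 - 5*o)
K(99, -67)/20154 = (-15 - 5*99)/20154 = (-15 - 495)*(1/20154) = -510*1/20154 = -85/3359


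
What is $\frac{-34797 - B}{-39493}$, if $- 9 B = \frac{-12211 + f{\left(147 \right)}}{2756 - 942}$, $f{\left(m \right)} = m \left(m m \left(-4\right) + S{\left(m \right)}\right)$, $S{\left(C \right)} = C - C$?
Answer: $\frac{580814125}{644762718} \approx 0.90082$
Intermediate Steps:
$S{\left(C \right)} = 0$
$f{\left(m \right)} = - 4 m^{3}$ ($f{\left(m \right)} = m \left(m m \left(-4\right) + 0\right) = m \left(m^{2} \left(-4\right) + 0\right) = m \left(- 4 m^{2} + 0\right) = m \left(- 4 m^{2}\right) = - 4 m^{3}$)
$B = \frac{12718303}{16326}$ ($B = - \frac{\left(-12211 - 4 \cdot 147^{3}\right) \frac{1}{2756 - 942}}{9} = - \frac{\left(-12211 - 12706092\right) \frac{1}{1814}}{9} = - \frac{\left(-12718303\right) \frac{1}{1814}}{9} = \left(- \frac{1}{9}\right) \left(- \frac{12718303}{1814}\right) = \frac{12718303}{16326} \approx 779.02$)
$\frac{-34797 - B}{-39493} = \frac{-34797 - \frac{12718303}{16326}}{-39493} = \left(-34797 - \frac{12718303}{16326}\right) \left(- \frac{1}{39493}\right) = \left(- \frac{580814125}{16326}\right) \left(- \frac{1}{39493}\right) = \frac{580814125}{644762718}$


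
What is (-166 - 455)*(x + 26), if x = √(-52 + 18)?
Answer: -16146 - 621*I*√34 ≈ -16146.0 - 3621.0*I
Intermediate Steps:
x = I*√34 (x = √(-34) = I*√34 ≈ 5.8309*I)
(-166 - 455)*(x + 26) = (-166 - 455)*(I*√34 + 26) = -621*(26 + I*√34) = -16146 - 621*I*√34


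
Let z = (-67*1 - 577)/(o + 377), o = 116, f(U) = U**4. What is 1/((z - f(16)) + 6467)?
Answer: -493/29121661 ≈ -1.6929e-5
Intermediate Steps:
z = -644/493 (z = (-67*1 - 577)/(116 + 377) = (-67 - 577)/493 = -644*1/493 = -644/493 ≈ -1.3063)
1/((z - f(16)) + 6467) = 1/((-644/493 - 1*16**4) + 6467) = 1/((-644/493 - 1*65536) + 6467) = 1/((-644/493 - 65536) + 6467) = 1/(-32309892/493 + 6467) = 1/(-29121661/493) = -493/29121661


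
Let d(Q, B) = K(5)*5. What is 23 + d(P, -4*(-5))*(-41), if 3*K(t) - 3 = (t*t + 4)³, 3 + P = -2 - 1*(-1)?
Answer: -5000291/3 ≈ -1.6668e+6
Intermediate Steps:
P = -4 (P = -3 + (-2 - 1*(-1)) = -3 + (-2 + 1) = -3 - 1 = -4)
K(t) = 1 + (4 + t²)³/3 (K(t) = 1 + (t*t + 4)³/3 = 1 + (t² + 4)³/3 = 1 + (4 + t²)³/3)
d(Q, B) = 121960/3 (d(Q, B) = (1 + (4 + 5²)³/3)*5 = (1 + (4 + 25)³/3)*5 = (1 + (⅓)*29³)*5 = (1 + (⅓)*24389)*5 = (1 + 24389/3)*5 = (24392/3)*5 = 121960/3)
23 + d(P, -4*(-5))*(-41) = 23 + (121960/3)*(-41) = 23 - 5000360/3 = -5000291/3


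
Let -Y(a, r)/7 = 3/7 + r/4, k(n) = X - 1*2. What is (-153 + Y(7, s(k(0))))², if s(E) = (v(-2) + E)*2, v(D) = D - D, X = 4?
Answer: 26569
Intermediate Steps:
k(n) = 2 (k(n) = 4 - 1*2 = 4 - 2 = 2)
v(D) = 0
s(E) = 2*E (s(E) = (0 + E)*2 = E*2 = 2*E)
Y(a, r) = -3 - 7*r/4 (Y(a, r) = -7*(3/7 + r/4) = -3 - 7*r/4)
(-153 + Y(7, s(k(0))))² = (-153 + (-3 - 7*2/2))² = (-153 + (-3 - 7/4*4))² = (-153 + (-3 - 7))² = (-153 - 10)² = (-163)² = 26569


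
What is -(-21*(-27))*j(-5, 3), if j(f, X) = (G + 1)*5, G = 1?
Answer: -5670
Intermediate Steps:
j(f, X) = 10 (j(f, X) = (1 + 1)*5 = 2*5 = 10)
-(-21*(-27))*j(-5, 3) = -(-21*(-27))*10 = -567*10 = -1*5670 = -5670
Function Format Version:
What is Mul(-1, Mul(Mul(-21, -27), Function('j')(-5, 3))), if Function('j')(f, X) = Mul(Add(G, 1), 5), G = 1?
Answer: -5670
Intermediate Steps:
Function('j')(f, X) = 10 (Function('j')(f, X) = Mul(Add(1, 1), 5) = Mul(2, 5) = 10)
Mul(-1, Mul(Mul(-21, -27), Function('j')(-5, 3))) = Mul(-1, Mul(Mul(-21, -27), 10)) = Mul(-1, Mul(567, 10)) = Mul(-1, 5670) = -5670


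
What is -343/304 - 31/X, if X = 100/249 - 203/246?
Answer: 2037125/28272 ≈ 72.054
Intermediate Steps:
X = -2883/6806 (X = 100*(1/249) - 203*1/246 = 100/249 - 203/246 = -2883/6806 ≈ -0.42360)
-343/304 - 31/X = -343/304 - 31/(-2883/6806) = -343*1/304 - 31*(-6806/2883) = -343/304 + 6806/93 = 2037125/28272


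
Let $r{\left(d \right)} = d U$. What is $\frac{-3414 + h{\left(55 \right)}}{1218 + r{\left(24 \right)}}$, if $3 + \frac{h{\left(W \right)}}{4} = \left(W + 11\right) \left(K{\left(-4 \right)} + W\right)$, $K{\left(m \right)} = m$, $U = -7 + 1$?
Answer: $\frac{1673}{179} \approx 9.3464$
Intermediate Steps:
$U = -6$
$r{\left(d \right)} = - 6 d$ ($r{\left(d \right)} = d \left(-6\right) = - 6 d$)
$h{\left(W \right)} = -12 + 4 \left(-4 + W\right) \left(11 + W\right)$ ($h{\left(W \right)} = -12 + 4 \left(W + 11\right) \left(-4 + W\right) = -12 + 4 \left(11 + W\right) \left(-4 + W\right) = -12 + 4 \left(-4 + W\right) \left(11 + W\right)$)
$\frac{-3414 + h{\left(55 \right)}}{1218 + r{\left(24 \right)}} = \frac{-3414 + \left(-188 + 4 \cdot 55^{2} + 28 \cdot 55\right)}{1218 - 144} = \frac{-3414 + \left(-188 + 4 \cdot 3025 + 1540\right)}{1218 - 144} = \frac{-3414 + \left(-188 + 12100 + 1540\right)}{1074} = \left(-3414 + 13452\right) \frac{1}{1074} = 10038 \cdot \frac{1}{1074} = \frac{1673}{179}$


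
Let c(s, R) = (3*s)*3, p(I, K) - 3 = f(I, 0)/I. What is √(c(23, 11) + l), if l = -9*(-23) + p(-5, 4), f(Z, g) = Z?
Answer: √418 ≈ 20.445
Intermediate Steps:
p(I, K) = 4 (p(I, K) = 3 + I/I = 3 + 1 = 4)
c(s, R) = 9*s
l = 211 (l = -9*(-23) + 4 = 207 + 4 = 211)
√(c(23, 11) + l) = √(9*23 + 211) = √(207 + 211) = √418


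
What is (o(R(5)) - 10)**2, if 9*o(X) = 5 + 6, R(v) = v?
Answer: 6241/81 ≈ 77.049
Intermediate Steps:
o(X) = 11/9 (o(X) = (5 + 6)/9 = (1/9)*11 = 11/9)
(o(R(5)) - 10)**2 = (11/9 - 10)**2 = (-79/9)**2 = 6241/81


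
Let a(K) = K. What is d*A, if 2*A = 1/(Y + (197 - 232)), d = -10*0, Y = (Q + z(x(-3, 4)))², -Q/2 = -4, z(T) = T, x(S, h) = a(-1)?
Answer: 0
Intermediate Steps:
x(S, h) = -1
Q = 8 (Q = -2*(-4) = 8)
Y = 49 (Y = (8 - 1)² = 7² = 49)
d = 0
A = 1/28 (A = 1/(2*(49 + (197 - 232))) = 1/(2*(49 - 35)) = (½)/14 = (½)*(1/14) = 1/28 ≈ 0.035714)
d*A = 0*(1/28) = 0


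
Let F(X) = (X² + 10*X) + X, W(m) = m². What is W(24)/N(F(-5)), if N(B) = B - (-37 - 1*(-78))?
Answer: -576/71 ≈ -8.1127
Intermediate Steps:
F(X) = X² + 11*X
N(B) = -41 + B (N(B) = B - (-37 + 78) = B - 1*41 = B - 41 = -41 + B)
W(24)/N(F(-5)) = 24²/(-41 - 5*(11 - 5)) = 576/(-41 - 5*6) = 576/(-41 - 30) = 576/(-71) = 576*(-1/71) = -576/71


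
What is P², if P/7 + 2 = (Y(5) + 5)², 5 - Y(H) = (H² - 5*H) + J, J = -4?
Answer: 1844164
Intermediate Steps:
Y(H) = 9 - H² + 5*H (Y(H) = 5 - ((H² - 5*H) - 4) = 5 - (-4 + H² - 5*H) = 5 + (4 - H² + 5*H) = 9 - H² + 5*H)
P = 1358 (P = -14 + 7*((9 - 1*5² + 5*5) + 5)² = -14 + 7*((9 - 1*25 + 25) + 5)² = -14 + 7*((9 - 25 + 25) + 5)² = -14 + 7*(9 + 5)² = -14 + 7*14² = -14 + 7*196 = -14 + 1372 = 1358)
P² = 1358² = 1844164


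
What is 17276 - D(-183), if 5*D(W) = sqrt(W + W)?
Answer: 17276 - I*sqrt(366)/5 ≈ 17276.0 - 3.8262*I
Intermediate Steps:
D(W) = sqrt(2)*sqrt(W)/5 (D(W) = sqrt(W + W)/5 = sqrt(2*W)/5 = (sqrt(2)*sqrt(W))/5 = sqrt(2)*sqrt(W)/5)
17276 - D(-183) = 17276 - sqrt(2)*sqrt(-183)/5 = 17276 - sqrt(2)*I*sqrt(183)/5 = 17276 - I*sqrt(366)/5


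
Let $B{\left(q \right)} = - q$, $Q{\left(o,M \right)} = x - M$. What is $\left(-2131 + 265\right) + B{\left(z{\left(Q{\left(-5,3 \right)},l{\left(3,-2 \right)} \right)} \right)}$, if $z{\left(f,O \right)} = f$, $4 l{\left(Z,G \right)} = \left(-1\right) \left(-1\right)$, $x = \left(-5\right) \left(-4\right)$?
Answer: $-1883$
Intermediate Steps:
$x = 20$
$l{\left(Z,G \right)} = \frac{1}{4}$ ($l{\left(Z,G \right)} = \frac{\left(-1\right) \left(-1\right)}{4} = \frac{1}{4} \cdot 1 = \frac{1}{4}$)
$Q{\left(o,M \right)} = 20 - M$
$\left(-2131 + 265\right) + B{\left(z{\left(Q{\left(-5,3 \right)},l{\left(3,-2 \right)} \right)} \right)} = \left(-2131 + 265\right) - \left(20 - 3\right) = -1866 - \left(20 - 3\right) = -1866 - 17 = -1883$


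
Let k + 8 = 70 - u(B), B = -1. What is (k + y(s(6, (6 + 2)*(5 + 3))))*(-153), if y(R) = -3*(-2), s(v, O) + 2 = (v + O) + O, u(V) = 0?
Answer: -10404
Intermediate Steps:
s(v, O) = -2 + v + 2*O (s(v, O) = -2 + ((v + O) + O) = -2 + ((O + v) + O) = -2 + (v + 2*O) = -2 + v + 2*O)
y(R) = 6
k = 62 (k = -8 + (70 - 1*0) = -8 + (70 + 0) = -8 + 70 = 62)
(k + y(s(6, (6 + 2)*(5 + 3))))*(-153) = (62 + 6)*(-153) = 68*(-153) = -10404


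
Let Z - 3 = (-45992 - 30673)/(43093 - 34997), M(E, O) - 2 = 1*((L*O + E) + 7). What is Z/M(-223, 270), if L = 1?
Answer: -52377/453376 ≈ -0.11553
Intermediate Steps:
M(E, O) = 9 + E + O (M(E, O) = 2 + 1*((1*O + E) + 7) = 2 + 1*((O + E) + 7) = 2 + 1*((E + O) + 7) = 2 + 1*(7 + E + O) = 2 + (7 + E + O) = 9 + E + O)
Z = -52377/8096 (Z = 3 + (-45992 - 30673)/(43093 - 34997) = 3 - 76665/8096 = -52377/8096 ≈ -6.4695)
Z/M(-223, 270) = -52377/(8096*(9 - 223 + 270)) = -52377/8096/56 = -52377/8096*1/56 = -52377/453376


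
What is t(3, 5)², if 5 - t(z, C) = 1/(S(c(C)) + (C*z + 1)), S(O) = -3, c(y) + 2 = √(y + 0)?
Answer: 4096/169 ≈ 24.237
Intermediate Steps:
c(y) = -2 + √y (c(y) = -2 + √(y + 0) = -2 + √y)
t(z, C) = 5 - 1/(-2 + C*z) (t(z, C) = 5 - 1/(-3 + (C*z + 1)) = 5 - 1/(-3 + (1 + C*z)) = 5 - 1/(-2 + C*z))
t(3, 5)² = ((-11 + 5*5*3)/(-2 + 5*3))² = ((-11 + 75)/(-2 + 15))² = (64/13)² = 4096/169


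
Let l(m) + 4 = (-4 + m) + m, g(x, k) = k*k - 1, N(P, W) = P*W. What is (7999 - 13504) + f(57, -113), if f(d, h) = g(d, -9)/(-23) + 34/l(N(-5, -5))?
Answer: -2660204/483 ≈ -5507.7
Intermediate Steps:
g(x, k) = -1 + k**2 (g(x, k) = k**2 - 1 = -1 + k**2)
l(m) = -8 + 2*m (l(m) = -4 + ((-4 + m) + m) = -4 + (-4 + 2*m) = -8 + 2*m)
f(d, h) = -1289/483 (f(d, h) = (-1 + (-9)**2)/(-23) + 34/(-8 + 2*(-5*(-5))) = (-1 + 81)*(-1/23) + 34/(-8 + 2*25) = 80*(-1/23) + 34/(-8 + 50) = -80/23 + 34/42 = -80/23 + 34*(1/42) = -80/23 + 17/21 = -1289/483)
(7999 - 13504) + f(57, -113) = (7999 - 13504) - 1289/483 = -5505 - 1289/483 = -2660204/483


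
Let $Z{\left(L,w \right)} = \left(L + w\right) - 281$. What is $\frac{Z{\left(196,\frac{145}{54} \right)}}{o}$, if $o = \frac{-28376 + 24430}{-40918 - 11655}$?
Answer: $- \frac{233686985}{213084} \approx -1096.7$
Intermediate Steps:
$o = \frac{3946}{52573}$ ($o = - \frac{3946}{-52573} = \left(-3946\right) \left(- \frac{1}{52573}\right) = \frac{3946}{52573} \approx 0.075058$)
$Z{\left(L,w \right)} = -281 + L + w$
$\frac{Z{\left(196,\frac{145}{54} \right)}}{o} = \frac{-281 + 196 + \frac{145}{54}}{\frac{3946}{52573}} = \left(-281 + 196 + 145 \cdot \frac{1}{54}\right) \frac{52573}{3946} = \left(-281 + 196 + \frac{145}{54}\right) \frac{52573}{3946} = \left(- \frac{4445}{54}\right) \frac{52573}{3946} = - \frac{233686985}{213084}$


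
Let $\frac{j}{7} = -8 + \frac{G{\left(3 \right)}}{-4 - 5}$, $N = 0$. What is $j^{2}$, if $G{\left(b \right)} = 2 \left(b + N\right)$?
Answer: $\frac{33124}{9} \approx 3680.4$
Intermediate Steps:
$G{\left(b \right)} = 2 b$ ($G{\left(b \right)} = 2 \left(b + 0\right) = 2 b$)
$j = - \frac{182}{3}$ ($j = 7 \left(-8 + \frac{2 \cdot 3}{-4 - 5}\right) = 7 \left(-8 + \frac{1}{-9} \cdot 6\right) = 7 \left(-8 - \frac{2}{3}\right) = 7 \left(- \frac{26}{3}\right) = - \frac{182}{3} \approx -60.667$)
$j^{2} = \left(- \frac{182}{3}\right)^{2} = \frac{33124}{9}$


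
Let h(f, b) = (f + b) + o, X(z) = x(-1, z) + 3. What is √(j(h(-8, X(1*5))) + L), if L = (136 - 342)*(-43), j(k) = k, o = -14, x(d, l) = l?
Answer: 2*√2211 ≈ 94.042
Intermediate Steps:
X(z) = 3 + z (X(z) = z + 3 = 3 + z)
h(f, b) = -14 + b + f (h(f, b) = (f + b) - 14 = (b + f) - 14 = -14 + b + f)
L = 8858 (L = -206*(-43) = 8858)
√(j(h(-8, X(1*5))) + L) = √((-14 + (3 + 1*5) - 8) + 8858) = √((-14 + (3 + 5) - 8) + 8858) = √((-14 + 8 - 8) + 8858) = √(-14 + 8858) = √8844 = 2*√2211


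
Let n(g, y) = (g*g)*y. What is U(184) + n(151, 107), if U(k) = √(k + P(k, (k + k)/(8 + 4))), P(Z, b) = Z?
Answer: 2439707 + 4*√23 ≈ 2.4397e+6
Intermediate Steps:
n(g, y) = y*g² (n(g, y) = g²*y = y*g²)
U(k) = √2*√k (U(k) = √(k + k) = √(2*k) = √2*√k)
U(184) + n(151, 107) = √2*√184 + 107*151² = √2*(2*√46) + 107*22801 = 4*√23 + 2439707 = 2439707 + 4*√23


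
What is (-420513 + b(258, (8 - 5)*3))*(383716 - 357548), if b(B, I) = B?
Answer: -10997232840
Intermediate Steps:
(-420513 + b(258, (8 - 5)*3))*(383716 - 357548) = (-420513 + 258)*(383716 - 357548) = -420255*26168 = -10997232840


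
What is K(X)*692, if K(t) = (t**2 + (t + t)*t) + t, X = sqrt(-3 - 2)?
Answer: -10380 + 692*I*sqrt(5) ≈ -10380.0 + 1547.4*I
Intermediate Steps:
X = I*sqrt(5) (X = sqrt(-5) = I*sqrt(5) ≈ 2.2361*I)
K(t) = t + 3*t**2 (K(t) = (t**2 + (2*t)*t) + t = (t**2 + 2*t**2) + t = 3*t**2 + t = t + 3*t**2)
K(X)*692 = ((I*sqrt(5))*(1 + 3*(I*sqrt(5))))*692 = ((I*sqrt(5))*(1 + 3*I*sqrt(5)))*692 = (I*sqrt(5)*(1 + 3*I*sqrt(5)))*692 = 692*I*sqrt(5)*(1 + 3*I*sqrt(5))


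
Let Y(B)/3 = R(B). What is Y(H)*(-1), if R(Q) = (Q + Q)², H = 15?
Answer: -2700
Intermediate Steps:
R(Q) = 4*Q² (R(Q) = (2*Q)² = 4*Q²)
Y(B) = 12*B² (Y(B) = 3*(4*B²) = 12*B²)
Y(H)*(-1) = (12*15²)*(-1) = (12*225)*(-1) = 2700*(-1) = -2700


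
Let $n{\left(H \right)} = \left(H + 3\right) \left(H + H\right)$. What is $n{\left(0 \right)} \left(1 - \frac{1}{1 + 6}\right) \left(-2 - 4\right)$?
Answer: $0$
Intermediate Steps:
$n{\left(H \right)} = 2 H \left(3 + H\right)$ ($n{\left(H \right)} = \left(3 + H\right) 2 H = 2 H \left(3 + H\right)$)
$n{\left(0 \right)} \left(1 - \frac{1}{1 + 6}\right) \left(-2 - 4\right) = 2 \cdot 0 \left(3 + 0\right) \left(1 - \frac{1}{1 + 6}\right) \left(-2 - 4\right) = 2 \cdot 0 \cdot 3 \left(1 - \frac{1}{7}\right) \left(-6\right) = 0 \left(1 - \frac{1}{7}\right) \left(-6\right) = 0 \cdot \frac{6}{7} \left(-6\right) = 0 \left(- \frac{36}{7}\right) = 0$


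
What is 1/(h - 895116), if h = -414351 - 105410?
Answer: -1/1414877 ≈ -7.0678e-7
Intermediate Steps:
h = -519761
1/(h - 895116) = 1/(-519761 - 895116) = 1/(-1414877) = -1/1414877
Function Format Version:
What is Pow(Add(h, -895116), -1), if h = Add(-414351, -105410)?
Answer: Rational(-1, 1414877) ≈ -7.0678e-7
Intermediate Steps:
h = -519761
Pow(Add(h, -895116), -1) = Pow(Add(-519761, -895116), -1) = Pow(-1414877, -1) = Rational(-1, 1414877)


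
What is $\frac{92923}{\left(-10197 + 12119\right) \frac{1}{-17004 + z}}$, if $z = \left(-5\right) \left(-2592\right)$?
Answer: $- \frac{187890306}{961} \approx -1.9552 \cdot 10^{5}$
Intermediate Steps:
$z = 12960$
$\frac{92923}{\left(-10197 + 12119\right) \frac{1}{-17004 + z}} = \frac{92923}{\left(-10197 + 12119\right) \frac{1}{-17004 + 12960}} = \frac{92923}{1922 \frac{1}{-4044}} = \frac{92923}{1922 \left(- \frac{1}{4044}\right)} = \frac{92923}{- \frac{961}{2022}} = 92923 \left(- \frac{2022}{961}\right) = - \frac{187890306}{961}$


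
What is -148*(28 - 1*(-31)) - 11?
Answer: -8743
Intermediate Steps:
-148*(28 - 1*(-31)) - 11 = -148*(28 + 31) - 11 = -148*59 - 11 = -8732 - 11 = -8743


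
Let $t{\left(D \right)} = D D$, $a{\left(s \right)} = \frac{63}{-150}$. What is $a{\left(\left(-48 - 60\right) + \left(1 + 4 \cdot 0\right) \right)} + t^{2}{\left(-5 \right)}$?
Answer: $\frac{31229}{50} \approx 624.58$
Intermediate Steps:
$a{\left(s \right)} = - \frac{21}{50}$ ($a{\left(s \right)} = 63 \left(- \frac{1}{150}\right) = - \frac{21}{50}$)
$t{\left(D \right)} = D^{2}$
$a{\left(\left(-48 - 60\right) + \left(1 + 4 \cdot 0\right) \right)} + t^{2}{\left(-5 \right)} = - \frac{21}{50} + \left(\left(-5\right)^{2}\right)^{2} = - \frac{21}{50} + 25^{2} = - \frac{21}{50} + 625 = \frac{31229}{50}$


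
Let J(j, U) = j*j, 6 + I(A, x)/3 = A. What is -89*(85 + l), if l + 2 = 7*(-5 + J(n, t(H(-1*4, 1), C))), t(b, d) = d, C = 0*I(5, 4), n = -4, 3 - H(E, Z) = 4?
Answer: -14240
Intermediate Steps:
H(E, Z) = -1 (H(E, Z) = 3 - 1*4 = 3 - 4 = -1)
I(A, x) = -18 + 3*A
C = 0 (C = 0*(-18 + 3*5) = 0*(-18 + 15) = 0*(-3) = 0)
J(j, U) = j²
l = 75 (l = -2 + 7*(-5 + (-4)²) = -2 + 7*(-5 + 16) = -2 + 7*11 = -2 + 77 = 75)
-89*(85 + l) = -89*(85 + 75) = -89*160 = -14240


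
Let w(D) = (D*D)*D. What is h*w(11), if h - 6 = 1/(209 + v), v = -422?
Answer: 1699687/213 ≈ 7979.8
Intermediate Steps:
h = 1277/213 (h = 6 + 1/(209 - 422) = 6 + 1/(-213) = 6 - 1/213 = 1277/213 ≈ 5.9953)
w(D) = D**3 (w(D) = D**2*D = D**3)
h*w(11) = (1277/213)*11**3 = (1277/213)*1331 = 1699687/213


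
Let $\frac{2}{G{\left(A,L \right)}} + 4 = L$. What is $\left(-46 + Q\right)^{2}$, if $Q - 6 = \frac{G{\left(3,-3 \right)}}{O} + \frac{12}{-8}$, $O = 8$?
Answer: $\frac{1352569}{784} \approx 1725.2$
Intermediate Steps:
$G{\left(A,L \right)} = \frac{2}{-4 + L}$
$Q = \frac{125}{28}$ ($Q = 6 + \left(\frac{2 \frac{1}{-4 - 3}}{8} + \frac{12}{-8}\right) = 6 + \left(\frac{2}{-7} \cdot \frac{1}{8} + 12 \left(- \frac{1}{8}\right)\right) = 6 - \left(\frac{3}{2} - 2 \left(- \frac{1}{7}\right) \frac{1}{8}\right) = 6 - \frac{43}{28} = \frac{125}{28} \approx 4.4643$)
$\left(-46 + Q\right)^{2} = \left(-46 + \frac{125}{28}\right)^{2} = \left(- \frac{1163}{28}\right)^{2} = \frac{1352569}{784}$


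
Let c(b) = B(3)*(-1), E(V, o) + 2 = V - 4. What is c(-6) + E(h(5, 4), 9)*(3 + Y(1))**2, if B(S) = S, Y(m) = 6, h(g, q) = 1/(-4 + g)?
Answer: -408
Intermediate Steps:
E(V, o) = -6 + V (E(V, o) = -2 + (V - 4) = -2 + (-4 + V) = -6 + V)
c(b) = -3 (c(b) = 3*(-1) = -3)
c(-6) + E(h(5, 4), 9)*(3 + Y(1))**2 = -3 + (-6 + 1/(-4 + 5))*(3 + 6)**2 = -3 + (-6 + 1/1)*9**2 = -3 + (-6 + 1)*81 = -3 - 5*81 = -3 - 405 = -408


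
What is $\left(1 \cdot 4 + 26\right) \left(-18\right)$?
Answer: $-540$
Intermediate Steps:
$\left(1 \cdot 4 + 26\right) \left(-18\right) = \left(4 + 26\right) \left(-18\right) = 30 \left(-18\right) = -540$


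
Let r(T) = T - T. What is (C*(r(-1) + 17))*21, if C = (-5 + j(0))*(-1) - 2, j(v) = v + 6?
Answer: -1071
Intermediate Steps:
r(T) = 0
j(v) = 6 + v
C = -3 (C = (-5 + (6 + 0))*(-1) - 2 = (-5 + 6)*(-1) - 2 = 1*(-1) - 2 = -1 - 2 = -3)
(C*(r(-1) + 17))*21 = -3*(0 + 17)*21 = -3*17*21 = -51*21 = -1071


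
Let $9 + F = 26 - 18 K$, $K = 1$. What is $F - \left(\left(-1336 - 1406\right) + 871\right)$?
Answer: $1870$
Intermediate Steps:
$F = -1$ ($F = -9 + \left(26 - 18\right) = -9 + 8 = -1$)
$F - \left(\left(-1336 - 1406\right) + 871\right) = -1 - \left(\left(-1336 - 1406\right) + 871\right) = -1 - \left(-2742 + 871\right) = -1 - -1871 = -1 + 1871 = 1870$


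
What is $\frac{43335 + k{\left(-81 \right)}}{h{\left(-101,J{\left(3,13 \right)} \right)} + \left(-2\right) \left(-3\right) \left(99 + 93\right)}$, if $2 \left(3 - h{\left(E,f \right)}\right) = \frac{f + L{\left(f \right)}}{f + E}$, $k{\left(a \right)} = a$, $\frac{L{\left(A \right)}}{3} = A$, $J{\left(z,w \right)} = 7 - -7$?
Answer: $\frac{3763098}{100513} \approx 37.439$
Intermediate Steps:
$J{\left(z,w \right)} = 14$ ($J{\left(z,w \right)} = 7 + 7 = 14$)
$L{\left(A \right)} = 3 A$
$h{\left(E,f \right)} = 3 - \frac{2 f}{E + f}$ ($h{\left(E,f \right)} = 3 - \frac{\left(f + 3 f\right) \frac{1}{f + E}}{2} = 3 - \frac{4 f \frac{1}{E + f}}{2} = 3 - \frac{2 f}{E + f}$)
$\frac{43335 + k{\left(-81 \right)}}{h{\left(-101,J{\left(3,13 \right)} \right)} + \left(-2\right) \left(-3\right) \left(99 + 93\right)} = \frac{43335 - 81}{\frac{14 + 3 \left(-101\right)}{-101 + 14} + \left(-2\right) \left(-3\right) \left(99 + 93\right)} = \frac{43254}{\frac{14 - 303}{-87} + 6 \cdot 192} = \frac{43254}{\left(- \frac{1}{87}\right) \left(-289\right) + 1152} = \frac{43254}{\frac{289}{87} + 1152} = \frac{43254}{\frac{100513}{87}} = 43254 \cdot \frac{87}{100513} = \frac{3763098}{100513}$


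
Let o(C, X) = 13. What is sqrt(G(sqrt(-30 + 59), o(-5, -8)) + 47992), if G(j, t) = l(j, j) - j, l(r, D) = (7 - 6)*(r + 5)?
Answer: 3*sqrt(5333) ≈ 219.08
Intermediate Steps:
l(r, D) = 5 + r (l(r, D) = 1*(5 + r) = 5 + r)
G(j, t) = 5 (G(j, t) = (5 + j) - j = 5)
sqrt(G(sqrt(-30 + 59), o(-5, -8)) + 47992) = sqrt(5 + 47992) = sqrt(47997) = 3*sqrt(5333)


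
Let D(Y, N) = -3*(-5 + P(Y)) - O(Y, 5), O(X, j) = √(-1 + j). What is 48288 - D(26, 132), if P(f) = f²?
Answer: 50303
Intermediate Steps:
D(Y, N) = 13 - 3*Y² (D(Y, N) = -3*(-5 + Y²) - √(-1 + 5) = (15 - 3*Y²) - √4 = (15 - 3*Y²) - 1*2 = (15 - 3*Y²) - 2 = 13 - 3*Y²)
48288 - D(26, 132) = 48288 - (13 - 3*26²) = 48288 - (13 - 3*676) = 48288 - (13 - 2028) = 48288 - 1*(-2015) = 48288 + 2015 = 50303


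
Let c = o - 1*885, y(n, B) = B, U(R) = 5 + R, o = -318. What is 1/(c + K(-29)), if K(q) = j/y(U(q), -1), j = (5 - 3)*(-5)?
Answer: -1/1193 ≈ -0.00083822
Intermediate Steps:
j = -10 (j = 2*(-5) = -10)
c = -1203 (c = -318 - 1*885 = -318 - 885 = -1203)
K(q) = 10 (K(q) = -10/(-1) = -10*(-1) = 10)
1/(c + K(-29)) = 1/(-1203 + 10) = 1/(-1193) = -1/1193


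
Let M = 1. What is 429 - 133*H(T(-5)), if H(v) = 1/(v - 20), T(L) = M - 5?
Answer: 10429/24 ≈ 434.54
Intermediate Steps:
T(L) = -4 (T(L) = 1 - 5 = -4)
H(v) = 1/(-20 + v)
429 - 133*H(T(-5)) = 429 - 133/(-20 - 4) = 429 - 133/(-24) = 429 - 133*(-1/24) = 429 + 133/24 = 10429/24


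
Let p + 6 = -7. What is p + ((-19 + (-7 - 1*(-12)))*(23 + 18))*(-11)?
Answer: 6301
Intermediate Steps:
p = -13 (p = -6 - 7 = -13)
p + ((-19 + (-7 - 1*(-12)))*(23 + 18))*(-11) = -13 + ((-19 + (-7 - 1*(-12)))*(23 + 18))*(-11) = -13 + ((-19 + (-7 + 12))*41)*(-11) = -13 + ((-19 + 5)*41)*(-11) = -13 - 14*41*(-11) = -13 - 574*(-11) = -13 + 6314 = 6301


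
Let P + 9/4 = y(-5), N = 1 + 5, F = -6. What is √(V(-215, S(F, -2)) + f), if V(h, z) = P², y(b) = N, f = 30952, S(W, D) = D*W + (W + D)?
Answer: √495457/4 ≈ 175.97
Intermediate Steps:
S(W, D) = D + W + D*W (S(W, D) = D*W + (D + W) = D + W + D*W)
N = 6
y(b) = 6
P = 15/4 (P = -9/4 + 6 = 15/4 ≈ 3.7500)
V(h, z) = 225/16 (V(h, z) = (15/4)² = 225/16)
√(V(-215, S(F, -2)) + f) = √(225/16 + 30952) = √(495457/16) = √495457/4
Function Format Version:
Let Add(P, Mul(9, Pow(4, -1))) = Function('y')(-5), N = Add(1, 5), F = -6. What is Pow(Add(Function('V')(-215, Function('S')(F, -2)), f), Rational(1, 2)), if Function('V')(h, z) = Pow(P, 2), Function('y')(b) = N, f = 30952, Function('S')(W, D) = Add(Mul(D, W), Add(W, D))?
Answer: Mul(Rational(1, 4), Pow(495457, Rational(1, 2))) ≈ 175.97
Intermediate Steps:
Function('S')(W, D) = Add(D, W, Mul(D, W)) (Function('S')(W, D) = Add(Mul(D, W), Add(D, W)) = Add(D, W, Mul(D, W)))
N = 6
Function('y')(b) = 6
P = Rational(15, 4) (P = Add(Rational(-9, 4), 6) = Rational(15, 4) ≈ 3.7500)
Function('V')(h, z) = Rational(225, 16) (Function('V')(h, z) = Pow(Rational(15, 4), 2) = Rational(225, 16))
Pow(Add(Function('V')(-215, Function('S')(F, -2)), f), Rational(1, 2)) = Pow(Add(Rational(225, 16), 30952), Rational(1, 2)) = Pow(Rational(495457, 16), Rational(1, 2)) = Mul(Rational(1, 4), Pow(495457, Rational(1, 2)))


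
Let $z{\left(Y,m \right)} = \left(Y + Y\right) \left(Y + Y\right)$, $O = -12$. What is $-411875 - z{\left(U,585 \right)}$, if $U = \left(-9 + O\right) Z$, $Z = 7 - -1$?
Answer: $-524771$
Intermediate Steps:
$Z = 8$ ($Z = 7 + 1 = 8$)
$U = -168$ ($U = \left(-9 - 12\right) 8 = \left(-21\right) 8 = -168$)
$z{\left(Y,m \right)} = 4 Y^{2}$ ($z{\left(Y,m \right)} = 2 Y 2 Y = 4 Y^{2}$)
$-411875 - z{\left(U,585 \right)} = -411875 - 4 \left(-168\right)^{2} = -411875 - 4 \cdot 28224 = -411875 - 112896 = -524771$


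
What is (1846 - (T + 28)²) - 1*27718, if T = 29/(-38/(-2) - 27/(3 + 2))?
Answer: -123830529/4624 ≈ -26780.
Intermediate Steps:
T = 145/68 (T = 29/(-38*(-½) - 27/5) = 29/(19 - 27*⅕) = 29/(19 - 27/5) = 29/(68/5) = 29*(5/68) = 145/68 ≈ 2.1324)
(1846 - (T + 28)²) - 1*27718 = (1846 - (145/68 + 28)²) - 1*27718 = (1846 - (2049/68)²) - 27718 = (1846 - 1*4198401/4624) - 27718 = (1846 - 4198401/4624) - 27718 = 4337503/4624 - 27718 = -123830529/4624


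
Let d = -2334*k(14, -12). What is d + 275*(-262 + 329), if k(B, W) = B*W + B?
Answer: 377861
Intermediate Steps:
k(B, W) = B + B*W
d = 359436 (d = -32676*(1 - 12) = -32676*(-11) = -2334*(-154) = 359436)
d + 275*(-262 + 329) = 359436 + 275*(-262 + 329) = 359436 + 275*67 = 359436 + 18425 = 377861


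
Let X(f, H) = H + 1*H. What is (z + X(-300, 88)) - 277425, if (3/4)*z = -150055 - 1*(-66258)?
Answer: -1166935/3 ≈ -3.8898e+5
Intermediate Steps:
z = -335188/3 (z = 4*(-150055 - 1*(-66258))/3 = 4*(-150055 + 66258)/3 = (4/3)*(-83797) = -335188/3 ≈ -1.1173e+5)
X(f, H) = 2*H (X(f, H) = H + H = 2*H)
(z + X(-300, 88)) - 277425 = (-335188/3 + 2*88) - 277425 = (-335188/3 + 176) - 277425 = -334660/3 - 277425 = -1166935/3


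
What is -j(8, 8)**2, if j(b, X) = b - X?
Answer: 0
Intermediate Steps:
-j(8, 8)**2 = -(8 - 1*8)**2 = -(8 - 8)**2 = -1*0**2 = -1*0 = 0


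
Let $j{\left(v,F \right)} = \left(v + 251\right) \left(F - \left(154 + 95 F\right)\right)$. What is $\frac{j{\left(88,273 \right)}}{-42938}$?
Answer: $\frac{625116}{3067} \approx 203.82$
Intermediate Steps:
$j{\left(v,F \right)} = \left(-154 - 94 F\right) \left(251 + v\right)$ ($j{\left(v,F \right)} = \left(251 + v\right) \left(F - \left(154 + 95 F\right)\right) = \left(251 + v\right) \left(-154 - 94 F\right) = \left(-154 - 94 F\right) \left(251 + v\right)$)
$\frac{j{\left(88,273 \right)}}{-42938} = \frac{-38654 - 6441162 - 13552 - 25662 \cdot 88}{-42938} = \left(-38654 - 6441162 - 13552 - 2258256\right) \left(- \frac{1}{42938}\right) = \left(-8751624\right) \left(- \frac{1}{42938}\right) = \frac{625116}{3067}$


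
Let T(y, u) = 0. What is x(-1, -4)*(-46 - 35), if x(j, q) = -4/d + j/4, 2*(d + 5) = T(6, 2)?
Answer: -891/20 ≈ -44.550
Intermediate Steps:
d = -5 (d = -5 + (½)*0 = -5 + 0 = -5)
x(j, q) = ⅘ + j/4 (x(j, q) = -4/(-5) + j/4 = -4*(-⅕) + j*(¼) = ⅘ + j/4)
x(-1, -4)*(-46 - 35) = (⅘ + (¼)*(-1))*(-46 - 35) = (⅘ - ¼)*(-81) = (11/20)*(-81) = -891/20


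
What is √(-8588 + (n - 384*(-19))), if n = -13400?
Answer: 2*I*√3673 ≈ 121.21*I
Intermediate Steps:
√(-8588 + (n - 384*(-19))) = √(-8588 + (-13400 - 384*(-19))) = √(-8588 + (-13400 + 7296)) = √(-8588 - 6104) = √(-14692) = 2*I*√3673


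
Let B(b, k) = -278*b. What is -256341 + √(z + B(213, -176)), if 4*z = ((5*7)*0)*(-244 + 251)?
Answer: -256341 + I*√59214 ≈ -2.5634e+5 + 243.34*I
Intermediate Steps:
z = 0 (z = (((5*7)*0)*(-244 + 251))/4 = ((35*0)*7)/4 = (0*7)/4 = (¼)*0 = 0)
-256341 + √(z + B(213, -176)) = -256341 + √(0 - 278*213) = -256341 + √(0 - 59214) = -256341 + √(-59214) = -256341 + I*√59214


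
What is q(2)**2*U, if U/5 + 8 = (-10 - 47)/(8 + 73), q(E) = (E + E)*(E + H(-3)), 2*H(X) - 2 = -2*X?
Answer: -75200/3 ≈ -25067.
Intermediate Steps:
H(X) = 1 - X (H(X) = 1 + (-2*X)/2 = 1 - X)
q(E) = 2*E*(4 + E) (q(E) = (E + E)*(E + (1 - 1*(-3))) = (2*E)*(E + (1 + 3)) = (2*E)*(E + 4) = (2*E)*(4 + E) = 2*E*(4 + E))
U = -1175/27 (U = -40 + 5*((-10 - 47)/(8 + 73)) = -40 + 5*(-57/81) = -40 + 5*(-57*1/81) = -40 + 5*(-19/27) = -40 - 95/27 = -1175/27 ≈ -43.518)
q(2)**2*U = (2*2*(4 + 2))**2*(-1175/27) = (2*2*6)**2*(-1175/27) = 24**2*(-1175/27) = 576*(-1175/27) = -75200/3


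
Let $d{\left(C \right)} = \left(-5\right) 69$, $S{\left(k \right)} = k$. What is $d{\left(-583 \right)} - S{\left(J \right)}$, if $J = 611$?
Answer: $-956$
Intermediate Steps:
$d{\left(C \right)} = -345$
$d{\left(-583 \right)} - S{\left(J \right)} = -345 - 611 = -956$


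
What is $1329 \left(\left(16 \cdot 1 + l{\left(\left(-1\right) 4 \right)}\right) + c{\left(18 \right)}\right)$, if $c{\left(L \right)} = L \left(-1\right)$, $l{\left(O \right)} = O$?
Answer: $-7974$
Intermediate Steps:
$c{\left(L \right)} = - L$
$1329 \left(\left(16 \cdot 1 + l{\left(\left(-1\right) 4 \right)}\right) + c{\left(18 \right)}\right) = 1329 \left(\left(16 \cdot 1 - 4\right) - 18\right) = 1329 \left(\left(16 - 4\right) - 18\right) = 1329 \left(12 - 18\right) = 1329 \left(-6\right) = -7974$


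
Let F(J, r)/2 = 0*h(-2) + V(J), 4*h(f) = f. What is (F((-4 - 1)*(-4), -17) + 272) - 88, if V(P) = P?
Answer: 224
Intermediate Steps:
h(f) = f/4
F(J, r) = 2*J (F(J, r) = 2*(0*((¼)*(-2)) + J) = 2*(0*(-½) + J) = 2*(0 + J) = 2*J)
(F((-4 - 1)*(-4), -17) + 272) - 88 = (2*((-4 - 1)*(-4)) + 272) - 88 = (2*(-5*(-4)) + 272) - 88 = (2*20 + 272) - 88 = (40 + 272) - 88 = 312 - 88 = 224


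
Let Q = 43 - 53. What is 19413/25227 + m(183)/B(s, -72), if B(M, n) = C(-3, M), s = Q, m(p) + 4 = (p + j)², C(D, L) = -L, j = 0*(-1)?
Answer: 18776005/5606 ≈ 3349.3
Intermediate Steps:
Q = -10
j = 0
m(p) = -4 + p² (m(p) = -4 + (p + 0)² = -4 + p²)
s = -10
B(M, n) = -M
19413/25227 + m(183)/B(s, -72) = 19413/25227 + (-4 + 183²)/((-1*(-10))) = 19413*(1/25227) + (-4 + 33489)/10 = 2157/2803 + 33485*(⅒) = 2157/2803 + 6697/2 = 18776005/5606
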